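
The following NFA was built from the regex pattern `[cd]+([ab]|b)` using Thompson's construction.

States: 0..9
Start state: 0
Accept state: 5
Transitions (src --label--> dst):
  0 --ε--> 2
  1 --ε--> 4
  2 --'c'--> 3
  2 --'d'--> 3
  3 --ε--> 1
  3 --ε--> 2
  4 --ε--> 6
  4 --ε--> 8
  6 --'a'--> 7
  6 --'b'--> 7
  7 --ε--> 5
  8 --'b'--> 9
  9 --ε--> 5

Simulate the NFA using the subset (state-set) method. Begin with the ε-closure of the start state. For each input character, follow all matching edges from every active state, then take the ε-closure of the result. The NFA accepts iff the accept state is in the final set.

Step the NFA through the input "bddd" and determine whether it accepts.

initial (ε-close {0}): {0,2}
'b' @ 1: {}  — dead — no transitions
rest 'ddd' ignored (set empty)
final: {}; accept 5 not in set

Answer: REJECT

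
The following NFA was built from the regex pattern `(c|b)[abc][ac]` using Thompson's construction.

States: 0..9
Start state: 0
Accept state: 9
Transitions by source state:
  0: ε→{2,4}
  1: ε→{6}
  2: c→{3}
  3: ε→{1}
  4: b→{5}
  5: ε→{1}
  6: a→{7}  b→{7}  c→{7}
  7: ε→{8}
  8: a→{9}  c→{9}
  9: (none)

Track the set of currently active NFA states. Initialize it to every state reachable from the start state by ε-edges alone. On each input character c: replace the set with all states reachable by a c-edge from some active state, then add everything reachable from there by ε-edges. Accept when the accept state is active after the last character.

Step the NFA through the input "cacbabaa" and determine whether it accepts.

Answer: REJECT

Trace:
S₀ = ε-closure({0}) = {0,2,4}
'c' @ 1: {1,3,6}
'a' @ 2: {7,8}
'c' @ 3: {9}  (accept∈set)
'b' @ 4: {}  — no active states
rest 'abaa' ignored (set empty)
final: {}; accept 9 not in set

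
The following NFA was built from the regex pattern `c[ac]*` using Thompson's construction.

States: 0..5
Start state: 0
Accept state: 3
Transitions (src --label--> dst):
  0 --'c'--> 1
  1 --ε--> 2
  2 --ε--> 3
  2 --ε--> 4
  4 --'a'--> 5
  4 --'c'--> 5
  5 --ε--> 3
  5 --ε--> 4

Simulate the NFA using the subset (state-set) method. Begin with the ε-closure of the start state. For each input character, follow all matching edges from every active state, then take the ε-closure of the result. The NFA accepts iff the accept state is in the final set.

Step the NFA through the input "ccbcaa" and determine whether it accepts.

S₀ = ε-closure({0}) = {0}
'c' @ 1: {1,2,3,4}  (accept∈set)
'c' @ 2: {3,4,5}  (accept∈set)
'b' @ 3: {}  — dead — no transitions
rest 'caa' ignored (set empty)
end set {} — state 3 not in

Answer: REJECT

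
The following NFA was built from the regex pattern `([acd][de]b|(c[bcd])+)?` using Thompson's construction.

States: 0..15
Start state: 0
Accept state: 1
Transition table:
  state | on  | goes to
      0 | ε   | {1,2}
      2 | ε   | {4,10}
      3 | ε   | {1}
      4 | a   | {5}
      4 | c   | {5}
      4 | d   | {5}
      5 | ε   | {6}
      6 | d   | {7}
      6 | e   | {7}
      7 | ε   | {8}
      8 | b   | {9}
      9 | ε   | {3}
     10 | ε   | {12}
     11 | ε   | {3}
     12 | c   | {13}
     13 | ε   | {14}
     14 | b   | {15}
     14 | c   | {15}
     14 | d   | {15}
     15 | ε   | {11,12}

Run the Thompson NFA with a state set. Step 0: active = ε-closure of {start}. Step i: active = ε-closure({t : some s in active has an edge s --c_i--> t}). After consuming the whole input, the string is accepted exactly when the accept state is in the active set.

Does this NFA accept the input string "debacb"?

Answer: REJECT

Derivation:
initial (ε-close {0}): {0,1,2,4,10,12}
'd' @ 1: {5,6}
'e' @ 2: {7,8}
'b' @ 3: {1,3,9}  (accept∈set)
'a' @ 4: {}  — state set empty
rest 'cb' ignored (set empty)
end set {} — state 1 not in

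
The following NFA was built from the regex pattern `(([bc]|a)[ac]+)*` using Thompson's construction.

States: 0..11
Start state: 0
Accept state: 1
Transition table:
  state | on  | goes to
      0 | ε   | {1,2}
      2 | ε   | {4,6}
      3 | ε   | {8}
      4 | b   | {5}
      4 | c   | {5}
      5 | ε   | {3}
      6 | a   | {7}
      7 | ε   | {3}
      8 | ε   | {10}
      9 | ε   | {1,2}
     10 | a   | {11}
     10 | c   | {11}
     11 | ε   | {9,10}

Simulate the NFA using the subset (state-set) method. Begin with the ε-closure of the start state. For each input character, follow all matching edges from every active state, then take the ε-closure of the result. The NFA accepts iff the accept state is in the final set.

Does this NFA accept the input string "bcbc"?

Answer: ACCEPT

Trace:
initial (ε-close {0}): {0,1,2,4,6}
'b' @ 1: {3,5,8,10}
'c' @ 2: {1,2,4,6,9,10,11}  (accept∈set)
'b' @ 3: {3,5,8,10}
'c' @ 4: {1,2,4,6,9,10,11}  (accept∈set)
final: {1,2,4,6,9,10,11}; accept 1 in set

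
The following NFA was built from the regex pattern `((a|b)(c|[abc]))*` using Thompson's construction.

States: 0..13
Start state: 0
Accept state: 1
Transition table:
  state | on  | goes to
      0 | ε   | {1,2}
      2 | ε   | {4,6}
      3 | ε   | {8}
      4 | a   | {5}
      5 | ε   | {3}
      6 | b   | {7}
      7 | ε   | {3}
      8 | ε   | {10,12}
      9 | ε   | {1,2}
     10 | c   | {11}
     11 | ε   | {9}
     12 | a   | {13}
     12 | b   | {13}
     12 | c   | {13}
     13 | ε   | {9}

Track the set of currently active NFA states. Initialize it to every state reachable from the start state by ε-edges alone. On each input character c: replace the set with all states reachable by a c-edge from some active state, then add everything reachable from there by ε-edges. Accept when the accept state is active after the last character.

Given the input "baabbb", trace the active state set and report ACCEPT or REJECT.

start: ε-closure({0}) = {0,1,2,4,6}
'b' @ 1: {3,7,8,10,12}
'a' @ 2: {1,2,4,6,9,13}  (accept∈set)
'a' @ 3: {3,5,8,10,12}
'b' @ 4: {1,2,4,6,9,13}  (accept∈set)
'b' @ 5: {3,7,8,10,12}
'b' @ 6: {1,2,4,6,9,13}  (accept∈set)
end set {1,2,4,6,9,13} — state 1 in

Answer: ACCEPT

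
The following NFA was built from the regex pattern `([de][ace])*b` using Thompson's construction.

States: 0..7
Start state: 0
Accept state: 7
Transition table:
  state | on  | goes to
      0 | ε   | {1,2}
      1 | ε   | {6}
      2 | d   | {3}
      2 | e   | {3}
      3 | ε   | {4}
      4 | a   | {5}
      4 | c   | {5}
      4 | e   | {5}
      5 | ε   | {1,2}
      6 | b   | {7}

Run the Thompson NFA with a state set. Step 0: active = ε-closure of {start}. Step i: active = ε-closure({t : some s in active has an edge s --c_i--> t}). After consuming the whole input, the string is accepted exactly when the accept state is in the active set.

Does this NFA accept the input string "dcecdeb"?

S₀ = ε-closure({0}) = {0,1,2,6}
'd' @ 1: {3,4}
'c' @ 2: {1,2,5,6}
'e' @ 3: {3,4}
'c' @ 4: {1,2,5,6}
'd' @ 5: {3,4}
'e' @ 6: {1,2,5,6}
'b' @ 7: {7}  (accept∈set)
after full input: {7}  (accept=7 in)

Answer: ACCEPT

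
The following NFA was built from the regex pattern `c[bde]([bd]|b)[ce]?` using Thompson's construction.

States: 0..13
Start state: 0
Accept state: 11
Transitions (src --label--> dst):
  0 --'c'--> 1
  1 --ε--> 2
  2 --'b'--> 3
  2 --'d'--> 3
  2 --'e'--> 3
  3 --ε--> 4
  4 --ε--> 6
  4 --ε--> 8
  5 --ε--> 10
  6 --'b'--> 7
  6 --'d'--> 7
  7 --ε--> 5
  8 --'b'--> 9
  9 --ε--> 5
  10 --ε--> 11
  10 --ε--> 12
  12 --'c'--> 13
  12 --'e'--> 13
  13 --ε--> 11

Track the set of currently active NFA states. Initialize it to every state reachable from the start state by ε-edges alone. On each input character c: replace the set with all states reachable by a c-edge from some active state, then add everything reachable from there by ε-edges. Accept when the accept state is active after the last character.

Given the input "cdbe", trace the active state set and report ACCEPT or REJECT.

Answer: ACCEPT

Steps:
S₀ = ε-closure({0}) = {0}
'c' @ 1: {1,2}
'd' @ 2: {3,4,6,8}
'b' @ 3: {5,7,9,10,11,12}  (accept∈set)
'e' @ 4: {11,13}  (accept∈set)
end set {11,13} — state 11 in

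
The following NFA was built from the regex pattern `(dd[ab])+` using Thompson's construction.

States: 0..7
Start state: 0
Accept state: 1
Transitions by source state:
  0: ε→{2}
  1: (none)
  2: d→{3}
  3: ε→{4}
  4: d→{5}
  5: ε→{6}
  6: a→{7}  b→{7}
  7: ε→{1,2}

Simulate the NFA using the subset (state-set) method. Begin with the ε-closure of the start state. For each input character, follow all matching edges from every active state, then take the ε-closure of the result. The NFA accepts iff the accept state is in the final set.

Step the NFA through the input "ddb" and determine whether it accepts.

start: ε-closure({0}) = {0,2}
'd' @ 1: {3,4}
'd' @ 2: {5,6}
'b' @ 3: {1,2,7}  (accept∈set)
end set {1,2,7} — state 1 in

Answer: ACCEPT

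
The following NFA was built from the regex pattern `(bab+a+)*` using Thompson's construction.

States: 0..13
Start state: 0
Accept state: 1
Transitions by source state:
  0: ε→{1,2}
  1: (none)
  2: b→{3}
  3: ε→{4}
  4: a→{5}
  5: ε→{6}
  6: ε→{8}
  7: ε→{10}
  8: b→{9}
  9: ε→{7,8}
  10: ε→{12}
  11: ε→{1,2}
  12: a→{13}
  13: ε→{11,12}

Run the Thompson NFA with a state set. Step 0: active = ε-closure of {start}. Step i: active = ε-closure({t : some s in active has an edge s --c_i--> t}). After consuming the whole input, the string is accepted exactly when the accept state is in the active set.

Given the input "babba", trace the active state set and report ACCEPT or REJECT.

Answer: ACCEPT

Trace:
S₀ = ε-closure({0}) = {0,1,2}
'b' @ 1: {3,4}
'a' @ 2: {5,6,8}
'b' @ 3: {7,8,9,10,12}
'b' @ 4: {7,8,9,10,12}
'a' @ 5: {1,2,11,12,13}  [accepting]
end set {1,2,11,12,13} — state 1 in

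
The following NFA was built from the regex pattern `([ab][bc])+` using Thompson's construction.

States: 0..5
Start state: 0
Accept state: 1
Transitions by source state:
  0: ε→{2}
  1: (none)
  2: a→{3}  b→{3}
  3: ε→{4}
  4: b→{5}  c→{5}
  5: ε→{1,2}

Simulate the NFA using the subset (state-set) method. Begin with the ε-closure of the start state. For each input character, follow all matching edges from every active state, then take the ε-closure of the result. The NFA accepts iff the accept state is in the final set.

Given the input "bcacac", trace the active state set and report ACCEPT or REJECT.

initial (ε-close {0}): {0,2}
'b' @ 1: {3,4}
'c' @ 2: {1,2,5}  ✓accept
'a' @ 3: {3,4}
'c' @ 4: {1,2,5}  ✓accept
'a' @ 5: {3,4}
'c' @ 6: {1,2,5}  ✓accept
end set {1,2,5} — state 1 in

Answer: ACCEPT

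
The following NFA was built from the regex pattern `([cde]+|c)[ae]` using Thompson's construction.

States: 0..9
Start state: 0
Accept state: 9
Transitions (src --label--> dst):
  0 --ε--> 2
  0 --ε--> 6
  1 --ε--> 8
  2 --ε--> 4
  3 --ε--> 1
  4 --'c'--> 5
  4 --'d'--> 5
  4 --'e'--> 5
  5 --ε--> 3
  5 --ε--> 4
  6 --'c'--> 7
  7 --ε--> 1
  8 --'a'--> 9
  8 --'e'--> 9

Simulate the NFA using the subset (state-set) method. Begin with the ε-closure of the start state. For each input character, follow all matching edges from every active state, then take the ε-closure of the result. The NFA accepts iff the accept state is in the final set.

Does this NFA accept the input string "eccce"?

start: ε-closure({0}) = {0,2,4,6}
'e' @ 1: {1,3,4,5,8}
'c' @ 2: {1,3,4,5,8}
'c' @ 3: {1,3,4,5,8}
'c' @ 4: {1,3,4,5,8}
'e' @ 5: {1,3,4,5,8,9}  (accept∈set)
final: {1,3,4,5,8,9}; accept 9 in set

Answer: ACCEPT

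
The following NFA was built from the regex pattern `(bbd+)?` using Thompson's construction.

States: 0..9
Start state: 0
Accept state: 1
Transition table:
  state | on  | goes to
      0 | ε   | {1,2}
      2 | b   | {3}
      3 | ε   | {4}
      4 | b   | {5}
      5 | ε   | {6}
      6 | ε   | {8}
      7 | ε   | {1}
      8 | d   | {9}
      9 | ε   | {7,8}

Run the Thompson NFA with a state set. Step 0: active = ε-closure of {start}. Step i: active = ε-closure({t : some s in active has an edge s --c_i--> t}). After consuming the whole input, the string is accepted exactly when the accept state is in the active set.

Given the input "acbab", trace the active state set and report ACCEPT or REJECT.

start: ε-closure({0}) = {0,1,2}
'a' @ 1: {}  — dead — no transitions
rest 'cbab' ignored (set empty)
end set {} — state 1 not in

Answer: REJECT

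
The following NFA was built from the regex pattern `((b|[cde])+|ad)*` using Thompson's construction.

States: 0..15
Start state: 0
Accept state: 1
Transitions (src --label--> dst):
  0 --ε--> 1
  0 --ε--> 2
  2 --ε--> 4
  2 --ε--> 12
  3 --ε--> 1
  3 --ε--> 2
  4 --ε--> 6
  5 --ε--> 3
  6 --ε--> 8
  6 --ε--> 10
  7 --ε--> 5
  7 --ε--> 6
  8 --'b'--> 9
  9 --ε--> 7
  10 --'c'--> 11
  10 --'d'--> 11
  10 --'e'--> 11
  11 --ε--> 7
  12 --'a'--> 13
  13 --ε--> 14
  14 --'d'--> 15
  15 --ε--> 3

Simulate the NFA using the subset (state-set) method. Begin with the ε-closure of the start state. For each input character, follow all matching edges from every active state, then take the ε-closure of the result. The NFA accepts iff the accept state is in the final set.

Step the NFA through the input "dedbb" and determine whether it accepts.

Answer: ACCEPT

Derivation:
initial (ε-close {0}): {0,1,2,4,6,8,10,12}
'd' @ 1: {1,2,3,4,5,6,7,8,10,11,12}  [accepting]
'e' @ 2: {1,2,3,4,5,6,7,8,10,11,12}  [accepting]
'd' @ 3: {1,2,3,4,5,6,7,8,10,11,12}  [accepting]
'b' @ 4: {1,2,3,4,5,6,7,8,9,10,12}  [accepting]
'b' @ 5: {1,2,3,4,5,6,7,8,9,10,12}  [accepting]
final: {1,2,3,4,5,6,7,8,9,10,12}; accept 1 in set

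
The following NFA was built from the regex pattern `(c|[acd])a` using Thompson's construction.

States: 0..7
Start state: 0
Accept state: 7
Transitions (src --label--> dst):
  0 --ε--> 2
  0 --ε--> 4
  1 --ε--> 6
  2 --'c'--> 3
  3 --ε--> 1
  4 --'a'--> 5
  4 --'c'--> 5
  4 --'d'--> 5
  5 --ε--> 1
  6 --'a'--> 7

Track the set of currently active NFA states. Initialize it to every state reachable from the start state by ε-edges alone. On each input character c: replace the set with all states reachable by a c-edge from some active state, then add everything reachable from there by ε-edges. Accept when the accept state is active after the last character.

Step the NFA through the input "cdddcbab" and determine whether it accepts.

Answer: REJECT

Derivation:
initial (ε-close {0}): {0,2,4}
'c' @ 1: {1,3,5,6}
'd' @ 2: {}  — no active states
rest 'ddcbab' ignored (set empty)
after full input: {}  (accept=7 not in)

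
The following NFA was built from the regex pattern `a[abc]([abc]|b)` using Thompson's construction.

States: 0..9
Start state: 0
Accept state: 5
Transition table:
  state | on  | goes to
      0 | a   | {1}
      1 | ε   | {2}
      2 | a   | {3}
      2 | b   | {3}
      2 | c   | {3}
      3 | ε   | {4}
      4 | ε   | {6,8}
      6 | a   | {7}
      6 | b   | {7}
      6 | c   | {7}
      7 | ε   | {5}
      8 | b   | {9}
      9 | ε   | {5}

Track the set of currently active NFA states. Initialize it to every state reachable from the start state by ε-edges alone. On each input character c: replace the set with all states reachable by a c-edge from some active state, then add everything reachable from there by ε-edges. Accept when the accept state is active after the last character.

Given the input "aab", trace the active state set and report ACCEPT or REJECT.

initial (ε-close {0}): {0}
'a' @ 1: {1,2}
'a' @ 2: {3,4,6,8}
'b' @ 3: {5,7,9}  (accept∈set)
final: {5,7,9}; accept 5 in set

Answer: ACCEPT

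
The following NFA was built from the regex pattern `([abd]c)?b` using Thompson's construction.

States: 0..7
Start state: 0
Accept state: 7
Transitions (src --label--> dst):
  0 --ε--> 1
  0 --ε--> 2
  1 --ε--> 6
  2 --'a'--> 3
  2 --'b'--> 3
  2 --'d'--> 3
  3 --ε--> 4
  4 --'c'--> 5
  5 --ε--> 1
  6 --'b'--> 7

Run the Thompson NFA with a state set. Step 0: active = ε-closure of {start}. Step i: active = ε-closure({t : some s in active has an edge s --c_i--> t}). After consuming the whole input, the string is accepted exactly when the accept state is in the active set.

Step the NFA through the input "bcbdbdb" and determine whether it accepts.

Answer: REJECT

Trace:
S₀ = ε-closure({0}) = {0,1,2,6}
'b' @ 1: {3,4,7}  ✓accept
'c' @ 2: {1,5,6}
'b' @ 3: {7}  ✓accept
'd' @ 4: {}  — no active states
rest 'bdb' ignored (set empty)
end set {} — state 7 not in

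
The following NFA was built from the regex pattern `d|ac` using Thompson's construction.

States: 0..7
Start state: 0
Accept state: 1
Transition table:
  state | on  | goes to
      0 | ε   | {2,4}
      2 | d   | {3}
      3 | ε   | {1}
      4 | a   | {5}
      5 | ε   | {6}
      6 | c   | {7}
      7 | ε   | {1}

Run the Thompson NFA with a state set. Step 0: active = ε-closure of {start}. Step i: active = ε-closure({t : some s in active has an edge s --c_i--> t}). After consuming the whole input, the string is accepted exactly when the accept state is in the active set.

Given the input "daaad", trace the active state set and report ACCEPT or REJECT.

Answer: REJECT

Derivation:
S₀ = ε-closure({0}) = {0,2,4}
'd' @ 1: {1,3}  ✓accept
'a' @ 2: {}  — no active states
rest 'aad' ignored (set empty)
end set {} — state 1 not in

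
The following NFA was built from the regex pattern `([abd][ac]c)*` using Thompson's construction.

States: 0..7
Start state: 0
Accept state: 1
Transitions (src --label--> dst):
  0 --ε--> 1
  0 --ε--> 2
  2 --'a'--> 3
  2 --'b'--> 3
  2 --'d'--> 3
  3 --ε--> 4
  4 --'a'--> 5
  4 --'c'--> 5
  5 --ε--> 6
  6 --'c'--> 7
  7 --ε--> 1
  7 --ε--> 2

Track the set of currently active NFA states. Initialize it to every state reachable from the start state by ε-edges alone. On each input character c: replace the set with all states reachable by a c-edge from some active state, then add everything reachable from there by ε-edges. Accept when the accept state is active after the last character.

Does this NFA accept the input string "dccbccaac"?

Answer: ACCEPT

Trace:
S₀ = ε-closure({0}) = {0,1,2}
'd' @ 1: {3,4}
'c' @ 2: {5,6}
'c' @ 3: {1,2,7}  (accept∈set)
'b' @ 4: {3,4}
'c' @ 5: {5,6}
'c' @ 6: {1,2,7}  (accept∈set)
'a' @ 7: {3,4}
'a' @ 8: {5,6}
'c' @ 9: {1,2,7}  (accept∈set)
after full input: {1,2,7}  (accept=1 in)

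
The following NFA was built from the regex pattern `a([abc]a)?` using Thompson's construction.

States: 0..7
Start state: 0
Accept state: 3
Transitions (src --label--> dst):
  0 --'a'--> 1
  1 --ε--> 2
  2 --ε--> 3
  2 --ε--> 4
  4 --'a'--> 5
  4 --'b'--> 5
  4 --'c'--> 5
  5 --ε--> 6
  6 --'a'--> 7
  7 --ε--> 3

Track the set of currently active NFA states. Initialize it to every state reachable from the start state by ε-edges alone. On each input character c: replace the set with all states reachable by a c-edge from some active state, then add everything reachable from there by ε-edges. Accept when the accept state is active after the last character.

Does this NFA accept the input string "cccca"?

initial (ε-close {0}): {0}
'c' @ 1: {}  — state set empty
rest 'ccca' ignored (set empty)
final: {}; accept 3 not in set

Answer: REJECT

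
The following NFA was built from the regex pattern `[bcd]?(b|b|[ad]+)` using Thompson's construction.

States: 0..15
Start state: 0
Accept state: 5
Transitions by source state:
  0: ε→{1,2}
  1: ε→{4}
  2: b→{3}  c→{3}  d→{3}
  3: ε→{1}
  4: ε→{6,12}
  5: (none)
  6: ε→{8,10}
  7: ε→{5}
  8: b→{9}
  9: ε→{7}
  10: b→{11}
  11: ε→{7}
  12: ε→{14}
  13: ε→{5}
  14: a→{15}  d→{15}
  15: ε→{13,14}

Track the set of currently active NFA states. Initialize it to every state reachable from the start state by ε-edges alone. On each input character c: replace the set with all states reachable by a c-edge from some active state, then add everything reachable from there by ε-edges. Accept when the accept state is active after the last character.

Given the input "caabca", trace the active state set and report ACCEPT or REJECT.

start: ε-closure({0}) = {0,1,2,4,6,8,10,12,14}
'c' @ 1: {1,3,4,6,8,10,12,14}
'a' @ 2: {5,13,14,15}  [accepting]
'a' @ 3: {5,13,14,15}  [accepting]
'b' @ 4: {}  — no active states
rest 'ca' ignored (set empty)
after full input: {}  (accept=5 not in)

Answer: REJECT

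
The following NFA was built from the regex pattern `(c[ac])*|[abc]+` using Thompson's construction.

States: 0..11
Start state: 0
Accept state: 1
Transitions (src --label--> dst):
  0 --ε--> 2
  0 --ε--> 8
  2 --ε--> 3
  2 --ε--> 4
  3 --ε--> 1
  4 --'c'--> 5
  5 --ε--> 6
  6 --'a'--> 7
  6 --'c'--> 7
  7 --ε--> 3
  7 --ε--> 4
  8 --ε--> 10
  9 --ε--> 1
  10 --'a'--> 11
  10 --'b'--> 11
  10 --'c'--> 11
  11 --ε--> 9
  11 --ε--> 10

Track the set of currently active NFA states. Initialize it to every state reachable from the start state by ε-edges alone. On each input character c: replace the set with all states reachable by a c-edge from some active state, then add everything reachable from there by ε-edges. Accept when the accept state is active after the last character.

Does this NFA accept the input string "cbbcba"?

start: ε-closure({0}) = {0,1,2,3,4,8,10}
'c' @ 1: {1,5,6,9,10,11}  ✓accept
'b' @ 2: {1,9,10,11}  ✓accept
'b' @ 3: {1,9,10,11}  ✓accept
'c' @ 4: {1,9,10,11}  ✓accept
'b' @ 5: {1,9,10,11}  ✓accept
'a' @ 6: {1,9,10,11}  ✓accept
final: {1,9,10,11}; accept 1 in set

Answer: ACCEPT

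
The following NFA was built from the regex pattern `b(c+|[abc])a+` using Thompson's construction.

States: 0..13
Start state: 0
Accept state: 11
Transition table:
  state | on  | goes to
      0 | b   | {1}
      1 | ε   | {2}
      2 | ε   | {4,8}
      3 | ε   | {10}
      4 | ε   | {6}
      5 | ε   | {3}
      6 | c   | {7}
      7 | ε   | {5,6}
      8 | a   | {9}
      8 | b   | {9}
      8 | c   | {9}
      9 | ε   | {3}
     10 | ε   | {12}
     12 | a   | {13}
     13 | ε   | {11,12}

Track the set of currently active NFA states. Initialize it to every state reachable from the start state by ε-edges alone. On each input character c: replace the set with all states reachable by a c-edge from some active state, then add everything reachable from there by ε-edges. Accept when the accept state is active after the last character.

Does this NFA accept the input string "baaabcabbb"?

Answer: REJECT

Derivation:
initial (ε-close {0}): {0}
'b' @ 1: {1,2,4,6,8}
'a' @ 2: {3,9,10,12}
'a' @ 3: {11,12,13}  ✓accept
'a' @ 4: {11,12,13}  ✓accept
'b' @ 5: {}  — dead — no transitions
rest 'cabbb' ignored (set empty)
final: {}; accept 11 not in set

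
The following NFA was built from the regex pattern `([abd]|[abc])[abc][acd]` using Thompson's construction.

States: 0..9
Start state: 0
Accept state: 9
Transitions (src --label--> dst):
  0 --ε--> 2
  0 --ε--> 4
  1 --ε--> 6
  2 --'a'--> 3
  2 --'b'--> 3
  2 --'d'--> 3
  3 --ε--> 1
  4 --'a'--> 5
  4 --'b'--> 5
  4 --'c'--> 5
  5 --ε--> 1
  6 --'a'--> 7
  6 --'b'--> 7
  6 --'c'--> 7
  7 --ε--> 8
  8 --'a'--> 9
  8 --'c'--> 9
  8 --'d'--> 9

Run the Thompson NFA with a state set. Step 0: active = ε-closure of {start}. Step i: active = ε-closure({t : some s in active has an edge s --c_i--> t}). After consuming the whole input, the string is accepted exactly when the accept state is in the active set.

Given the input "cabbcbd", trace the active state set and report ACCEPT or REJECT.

initial (ε-close {0}): {0,2,4}
'c' @ 1: {1,5,6}
'a' @ 2: {7,8}
'b' @ 3: {}  — no active states
rest 'bcbd' ignored (set empty)
after full input: {}  (accept=9 not in)

Answer: REJECT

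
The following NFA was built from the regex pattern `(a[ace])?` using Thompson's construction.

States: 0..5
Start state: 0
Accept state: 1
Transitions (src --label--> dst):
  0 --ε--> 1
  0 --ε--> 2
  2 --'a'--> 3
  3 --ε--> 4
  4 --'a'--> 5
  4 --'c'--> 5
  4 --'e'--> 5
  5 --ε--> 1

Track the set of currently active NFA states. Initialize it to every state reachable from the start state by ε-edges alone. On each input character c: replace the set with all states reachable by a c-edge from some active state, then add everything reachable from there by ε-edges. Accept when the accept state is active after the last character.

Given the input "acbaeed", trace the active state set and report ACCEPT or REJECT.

Answer: REJECT

Derivation:
start: ε-closure({0}) = {0,1,2}
'a' @ 1: {3,4}
'c' @ 2: {1,5}  [accepting]
'b' @ 3: {}  — dead — no transitions
rest 'aeed' ignored (set empty)
final: {}; accept 1 not in set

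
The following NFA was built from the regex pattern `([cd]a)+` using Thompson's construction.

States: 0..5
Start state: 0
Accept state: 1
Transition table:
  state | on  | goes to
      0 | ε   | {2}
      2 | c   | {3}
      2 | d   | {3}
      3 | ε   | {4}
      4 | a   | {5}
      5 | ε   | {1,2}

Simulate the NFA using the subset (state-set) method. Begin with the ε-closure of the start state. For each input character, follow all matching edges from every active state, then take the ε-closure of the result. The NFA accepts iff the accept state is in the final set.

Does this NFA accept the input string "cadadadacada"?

Answer: ACCEPT

Steps:
start: ε-closure({0}) = {0,2}
'c' @ 1: {3,4}
'a' @ 2: {1,2,5}  (accept∈set)
'd' @ 3: {3,4}
'a' @ 4: {1,2,5}  (accept∈set)
'd' @ 5: {3,4}
'a' @ 6: {1,2,5}  (accept∈set)
'd' @ 7: {3,4}
'a' @ 8: {1,2,5}  (accept∈set)
'c' @ 9: {3,4}
'a' @ 10: {1,2,5}  (accept∈set)
'd' @ 11: {3,4}
'a' @ 12: {1,2,5}  (accept∈set)
after full input: {1,2,5}  (accept=1 in)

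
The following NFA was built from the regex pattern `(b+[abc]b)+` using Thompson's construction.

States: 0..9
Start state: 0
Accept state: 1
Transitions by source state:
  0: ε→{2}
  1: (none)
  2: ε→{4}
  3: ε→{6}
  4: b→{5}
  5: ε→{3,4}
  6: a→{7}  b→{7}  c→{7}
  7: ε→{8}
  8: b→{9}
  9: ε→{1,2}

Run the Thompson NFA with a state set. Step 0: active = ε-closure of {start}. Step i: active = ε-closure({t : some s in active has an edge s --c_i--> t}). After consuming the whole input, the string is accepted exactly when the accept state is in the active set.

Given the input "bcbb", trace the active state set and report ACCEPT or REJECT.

start: ε-closure({0}) = {0,2,4}
'b' @ 1: {3,4,5,6}
'c' @ 2: {7,8}
'b' @ 3: {1,2,4,9}  [accepting]
'b' @ 4: {3,4,5,6}
after full input: {3,4,5,6}  (accept=1 not in)

Answer: REJECT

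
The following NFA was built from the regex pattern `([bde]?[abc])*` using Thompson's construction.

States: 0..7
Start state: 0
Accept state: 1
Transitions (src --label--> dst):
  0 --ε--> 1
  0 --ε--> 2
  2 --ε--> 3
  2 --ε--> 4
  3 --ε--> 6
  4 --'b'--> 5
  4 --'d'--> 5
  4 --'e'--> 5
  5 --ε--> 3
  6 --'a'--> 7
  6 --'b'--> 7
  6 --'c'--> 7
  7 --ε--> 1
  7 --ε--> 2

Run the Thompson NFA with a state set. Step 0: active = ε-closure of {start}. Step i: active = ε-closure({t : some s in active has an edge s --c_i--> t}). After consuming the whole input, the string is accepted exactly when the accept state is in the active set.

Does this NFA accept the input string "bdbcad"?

Answer: REJECT

Steps:
S₀ = ε-closure({0}) = {0,1,2,3,4,6}
'b' @ 1: {1,2,3,4,5,6,7}  [accepting]
'd' @ 2: {3,5,6}
'b' @ 3: {1,2,3,4,6,7}  [accepting]
'c' @ 4: {1,2,3,4,6,7}  [accepting]
'a' @ 5: {1,2,3,4,6,7}  [accepting]
'd' @ 6: {3,5,6}
after full input: {3,5,6}  (accept=1 not in)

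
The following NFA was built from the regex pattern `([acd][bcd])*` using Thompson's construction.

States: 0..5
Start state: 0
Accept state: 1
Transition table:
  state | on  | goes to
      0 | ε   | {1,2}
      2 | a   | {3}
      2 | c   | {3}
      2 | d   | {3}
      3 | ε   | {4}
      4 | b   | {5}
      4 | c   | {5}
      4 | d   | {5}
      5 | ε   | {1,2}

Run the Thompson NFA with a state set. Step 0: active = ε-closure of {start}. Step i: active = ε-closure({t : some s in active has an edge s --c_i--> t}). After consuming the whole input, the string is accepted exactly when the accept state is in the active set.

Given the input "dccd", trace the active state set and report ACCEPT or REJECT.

Answer: ACCEPT

Steps:
start: ε-closure({0}) = {0,1,2}
'd' @ 1: {3,4}
'c' @ 2: {1,2,5}  ✓accept
'c' @ 3: {3,4}
'd' @ 4: {1,2,5}  ✓accept
end set {1,2,5} — state 1 in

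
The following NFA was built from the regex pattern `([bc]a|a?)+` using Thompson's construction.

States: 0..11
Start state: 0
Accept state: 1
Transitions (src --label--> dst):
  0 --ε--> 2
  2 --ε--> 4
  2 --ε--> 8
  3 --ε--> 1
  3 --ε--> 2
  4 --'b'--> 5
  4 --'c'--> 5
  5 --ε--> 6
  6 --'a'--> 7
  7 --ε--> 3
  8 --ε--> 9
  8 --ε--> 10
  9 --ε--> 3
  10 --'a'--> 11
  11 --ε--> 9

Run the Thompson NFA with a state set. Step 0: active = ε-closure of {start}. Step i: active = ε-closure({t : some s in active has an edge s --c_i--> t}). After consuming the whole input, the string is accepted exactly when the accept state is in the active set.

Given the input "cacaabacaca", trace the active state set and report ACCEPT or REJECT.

start: ε-closure({0}) = {0,1,2,3,4,8,9,10}
'c' @ 1: {5,6}
'a' @ 2: {1,2,3,4,7,8,9,10}  (accept∈set)
'c' @ 3: {5,6}
'a' @ 4: {1,2,3,4,7,8,9,10}  (accept∈set)
'a' @ 5: {1,2,3,4,8,9,10,11}  (accept∈set)
'b' @ 6: {5,6}
'a' @ 7: {1,2,3,4,7,8,9,10}  (accept∈set)
'c' @ 8: {5,6}
'a' @ 9: {1,2,3,4,7,8,9,10}  (accept∈set)
'c' @ 10: {5,6}
'a' @ 11: {1,2,3,4,7,8,9,10}  (accept∈set)
end set {1,2,3,4,7,8,9,10} — state 1 in

Answer: ACCEPT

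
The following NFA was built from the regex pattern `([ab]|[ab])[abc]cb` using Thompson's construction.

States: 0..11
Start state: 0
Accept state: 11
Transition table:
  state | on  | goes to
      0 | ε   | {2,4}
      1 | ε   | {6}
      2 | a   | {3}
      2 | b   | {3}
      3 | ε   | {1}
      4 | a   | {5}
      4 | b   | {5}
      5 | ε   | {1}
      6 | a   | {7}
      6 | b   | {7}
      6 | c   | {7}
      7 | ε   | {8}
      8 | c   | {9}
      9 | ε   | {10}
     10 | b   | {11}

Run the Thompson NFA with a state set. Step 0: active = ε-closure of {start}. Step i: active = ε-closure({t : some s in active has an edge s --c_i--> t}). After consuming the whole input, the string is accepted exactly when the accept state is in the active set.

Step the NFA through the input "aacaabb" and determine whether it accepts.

Answer: REJECT

Steps:
start: ε-closure({0}) = {0,2,4}
'a' @ 1: {1,3,5,6}
'a' @ 2: {7,8}
'c' @ 3: {9,10}
'a' @ 4: {}  — no active states
rest 'abb' ignored (set empty)
end set {} — state 11 not in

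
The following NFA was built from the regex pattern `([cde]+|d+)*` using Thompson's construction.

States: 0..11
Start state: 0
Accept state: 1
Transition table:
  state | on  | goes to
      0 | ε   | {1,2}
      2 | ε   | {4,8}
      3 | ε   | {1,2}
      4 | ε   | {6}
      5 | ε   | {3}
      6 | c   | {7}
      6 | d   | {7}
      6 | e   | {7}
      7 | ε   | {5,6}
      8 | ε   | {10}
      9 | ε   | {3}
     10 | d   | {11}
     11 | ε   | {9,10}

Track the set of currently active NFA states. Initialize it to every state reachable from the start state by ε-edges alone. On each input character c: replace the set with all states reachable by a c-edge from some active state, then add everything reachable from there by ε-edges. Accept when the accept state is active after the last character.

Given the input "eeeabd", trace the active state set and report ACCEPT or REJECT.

Answer: REJECT

Derivation:
S₀ = ε-closure({0}) = {0,1,2,4,6,8,10}
'e' @ 1: {1,2,3,4,5,6,7,8,10}  ✓accept
'e' @ 2: {1,2,3,4,5,6,7,8,10}  ✓accept
'e' @ 3: {1,2,3,4,5,6,7,8,10}  ✓accept
'a' @ 4: {}  — dead — no transitions
rest 'bd' ignored (set empty)
end set {} — state 1 not in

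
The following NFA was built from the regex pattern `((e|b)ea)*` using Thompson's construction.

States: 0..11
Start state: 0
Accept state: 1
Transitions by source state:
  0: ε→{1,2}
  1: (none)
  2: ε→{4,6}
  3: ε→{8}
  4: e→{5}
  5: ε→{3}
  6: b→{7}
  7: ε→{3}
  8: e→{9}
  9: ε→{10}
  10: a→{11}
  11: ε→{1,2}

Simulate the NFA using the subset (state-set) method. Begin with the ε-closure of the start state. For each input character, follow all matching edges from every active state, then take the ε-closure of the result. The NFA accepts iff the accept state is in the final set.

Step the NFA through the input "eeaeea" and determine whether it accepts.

S₀ = ε-closure({0}) = {0,1,2,4,6}
'e' @ 1: {3,5,8}
'e' @ 2: {9,10}
'a' @ 3: {1,2,4,6,11}  (accept∈set)
'e' @ 4: {3,5,8}
'e' @ 5: {9,10}
'a' @ 6: {1,2,4,6,11}  (accept∈set)
final: {1,2,4,6,11}; accept 1 in set

Answer: ACCEPT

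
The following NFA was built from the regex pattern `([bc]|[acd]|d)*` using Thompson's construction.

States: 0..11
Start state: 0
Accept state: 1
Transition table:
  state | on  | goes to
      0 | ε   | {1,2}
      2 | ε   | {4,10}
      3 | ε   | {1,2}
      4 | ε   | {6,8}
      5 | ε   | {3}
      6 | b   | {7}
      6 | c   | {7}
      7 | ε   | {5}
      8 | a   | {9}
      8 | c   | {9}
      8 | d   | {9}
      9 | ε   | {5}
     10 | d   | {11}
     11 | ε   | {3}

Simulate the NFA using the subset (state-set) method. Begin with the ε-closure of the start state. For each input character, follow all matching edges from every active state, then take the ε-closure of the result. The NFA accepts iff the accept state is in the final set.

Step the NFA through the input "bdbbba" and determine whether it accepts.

Answer: ACCEPT

Derivation:
initial (ε-close {0}): {0,1,2,4,6,8,10}
'b' @ 1: {1,2,3,4,5,6,7,8,10}  (accept∈set)
'd' @ 2: {1,2,3,4,5,6,8,9,10,11}  (accept∈set)
'b' @ 3: {1,2,3,4,5,6,7,8,10}  (accept∈set)
'b' @ 4: {1,2,3,4,5,6,7,8,10}  (accept∈set)
'b' @ 5: {1,2,3,4,5,6,7,8,10}  (accept∈set)
'a' @ 6: {1,2,3,4,5,6,8,9,10}  (accept∈set)
final: {1,2,3,4,5,6,8,9,10}; accept 1 in set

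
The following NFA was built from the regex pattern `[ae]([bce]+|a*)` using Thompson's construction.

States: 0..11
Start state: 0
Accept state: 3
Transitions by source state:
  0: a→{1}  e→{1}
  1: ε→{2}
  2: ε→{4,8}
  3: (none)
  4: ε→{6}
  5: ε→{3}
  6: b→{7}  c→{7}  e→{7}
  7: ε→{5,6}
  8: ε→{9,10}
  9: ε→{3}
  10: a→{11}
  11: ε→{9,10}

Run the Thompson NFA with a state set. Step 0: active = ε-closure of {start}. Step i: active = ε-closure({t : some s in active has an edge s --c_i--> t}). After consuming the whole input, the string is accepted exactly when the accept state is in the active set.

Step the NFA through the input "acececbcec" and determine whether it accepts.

initial (ε-close {0}): {0}
'a' @ 1: {1,2,3,4,6,8,9,10}  ✓accept
'c' @ 2: {3,5,6,7}  ✓accept
'e' @ 3: {3,5,6,7}  ✓accept
'c' @ 4: {3,5,6,7}  ✓accept
'e' @ 5: {3,5,6,7}  ✓accept
'c' @ 6: {3,5,6,7}  ✓accept
'b' @ 7: {3,5,6,7}  ✓accept
'c' @ 8: {3,5,6,7}  ✓accept
'e' @ 9: {3,5,6,7}  ✓accept
'c' @ 10: {3,5,6,7}  ✓accept
end set {3,5,6,7} — state 3 in

Answer: ACCEPT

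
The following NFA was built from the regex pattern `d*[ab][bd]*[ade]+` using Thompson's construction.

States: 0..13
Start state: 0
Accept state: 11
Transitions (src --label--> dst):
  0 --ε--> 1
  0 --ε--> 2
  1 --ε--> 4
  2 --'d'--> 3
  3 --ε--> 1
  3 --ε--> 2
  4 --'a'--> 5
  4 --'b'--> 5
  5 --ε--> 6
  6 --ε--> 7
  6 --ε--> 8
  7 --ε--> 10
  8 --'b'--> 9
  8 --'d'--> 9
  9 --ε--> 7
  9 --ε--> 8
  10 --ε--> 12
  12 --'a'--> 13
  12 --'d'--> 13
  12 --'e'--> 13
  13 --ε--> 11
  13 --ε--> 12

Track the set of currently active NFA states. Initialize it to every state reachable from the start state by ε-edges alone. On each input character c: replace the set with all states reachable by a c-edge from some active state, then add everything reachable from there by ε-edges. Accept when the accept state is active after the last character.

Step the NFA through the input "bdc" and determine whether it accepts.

initial (ε-close {0}): {0,1,2,4}
'b' @ 1: {5,6,7,8,10,12}
'd' @ 2: {7,8,9,10,11,12,13}  [accepting]
'c' @ 3: {}  — dead — no transitions
end set {} — state 11 not in

Answer: REJECT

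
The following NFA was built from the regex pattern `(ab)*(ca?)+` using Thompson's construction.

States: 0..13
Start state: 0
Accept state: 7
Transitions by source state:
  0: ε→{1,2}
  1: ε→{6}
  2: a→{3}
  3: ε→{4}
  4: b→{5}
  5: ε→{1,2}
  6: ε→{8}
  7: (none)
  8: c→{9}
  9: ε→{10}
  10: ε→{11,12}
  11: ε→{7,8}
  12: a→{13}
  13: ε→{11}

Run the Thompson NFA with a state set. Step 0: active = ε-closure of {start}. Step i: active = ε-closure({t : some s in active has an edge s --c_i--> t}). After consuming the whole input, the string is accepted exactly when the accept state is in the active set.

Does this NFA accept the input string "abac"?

Answer: REJECT

Trace:
start: ε-closure({0}) = {0,1,2,6,8}
'a' @ 1: {3,4}
'b' @ 2: {1,2,5,6,8}
'a' @ 3: {3,4}
'c' @ 4: {}  — dead — no transitions
end set {} — state 7 not in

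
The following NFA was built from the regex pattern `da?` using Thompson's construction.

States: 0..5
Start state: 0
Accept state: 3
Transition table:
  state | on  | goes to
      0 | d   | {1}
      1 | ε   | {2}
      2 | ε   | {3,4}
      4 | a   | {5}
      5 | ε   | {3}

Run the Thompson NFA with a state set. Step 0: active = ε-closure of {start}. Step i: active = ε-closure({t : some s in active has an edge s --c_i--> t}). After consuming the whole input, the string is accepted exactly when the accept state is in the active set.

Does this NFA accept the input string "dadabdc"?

initial (ε-close {0}): {0}
'd' @ 1: {1,2,3,4}  [accepting]
'a' @ 2: {3,5}  [accepting]
'd' @ 3: {}  — no active states
rest 'abdc' ignored (set empty)
final: {}; accept 3 not in set

Answer: REJECT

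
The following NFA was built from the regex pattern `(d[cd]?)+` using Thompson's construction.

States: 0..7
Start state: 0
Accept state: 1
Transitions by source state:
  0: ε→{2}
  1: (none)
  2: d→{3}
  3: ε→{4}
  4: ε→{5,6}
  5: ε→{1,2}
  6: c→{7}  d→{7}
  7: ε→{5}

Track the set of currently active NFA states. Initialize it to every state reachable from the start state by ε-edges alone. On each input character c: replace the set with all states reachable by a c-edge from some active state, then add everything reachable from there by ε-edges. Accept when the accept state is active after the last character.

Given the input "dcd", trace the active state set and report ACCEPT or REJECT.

S₀ = ε-closure({0}) = {0,2}
'd' @ 1: {1,2,3,4,5,6}  [accepting]
'c' @ 2: {1,2,5,7}  [accepting]
'd' @ 3: {1,2,3,4,5,6}  [accepting]
after full input: {1,2,3,4,5,6}  (accept=1 in)

Answer: ACCEPT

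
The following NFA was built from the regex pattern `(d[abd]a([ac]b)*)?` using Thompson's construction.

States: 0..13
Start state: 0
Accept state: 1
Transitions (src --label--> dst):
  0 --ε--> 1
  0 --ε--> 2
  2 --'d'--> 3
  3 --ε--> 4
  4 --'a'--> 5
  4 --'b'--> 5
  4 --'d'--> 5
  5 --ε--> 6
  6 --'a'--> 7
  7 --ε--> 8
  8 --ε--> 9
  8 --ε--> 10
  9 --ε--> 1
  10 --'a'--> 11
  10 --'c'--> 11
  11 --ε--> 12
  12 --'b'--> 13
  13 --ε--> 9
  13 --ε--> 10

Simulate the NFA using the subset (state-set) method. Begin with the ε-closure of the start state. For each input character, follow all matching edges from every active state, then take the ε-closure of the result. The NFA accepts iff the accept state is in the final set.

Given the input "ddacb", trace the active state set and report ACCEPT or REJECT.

Answer: ACCEPT

Derivation:
start: ε-closure({0}) = {0,1,2}
'd' @ 1: {3,4}
'd' @ 2: {5,6}
'a' @ 3: {1,7,8,9,10}  [accepting]
'c' @ 4: {11,12}
'b' @ 5: {1,9,10,13}  [accepting]
final: {1,9,10,13}; accept 1 in set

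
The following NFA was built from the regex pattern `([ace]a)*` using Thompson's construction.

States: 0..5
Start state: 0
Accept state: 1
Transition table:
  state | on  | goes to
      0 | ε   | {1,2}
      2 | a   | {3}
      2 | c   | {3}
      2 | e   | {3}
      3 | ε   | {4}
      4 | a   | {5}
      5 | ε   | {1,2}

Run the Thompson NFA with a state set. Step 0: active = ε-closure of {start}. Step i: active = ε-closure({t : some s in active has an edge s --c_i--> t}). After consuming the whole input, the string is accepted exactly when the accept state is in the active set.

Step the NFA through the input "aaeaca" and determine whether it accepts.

start: ε-closure({0}) = {0,1,2}
'a' @ 1: {3,4}
'a' @ 2: {1,2,5}  ✓accept
'e' @ 3: {3,4}
'a' @ 4: {1,2,5}  ✓accept
'c' @ 5: {3,4}
'a' @ 6: {1,2,5}  ✓accept
end set {1,2,5} — state 1 in

Answer: ACCEPT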